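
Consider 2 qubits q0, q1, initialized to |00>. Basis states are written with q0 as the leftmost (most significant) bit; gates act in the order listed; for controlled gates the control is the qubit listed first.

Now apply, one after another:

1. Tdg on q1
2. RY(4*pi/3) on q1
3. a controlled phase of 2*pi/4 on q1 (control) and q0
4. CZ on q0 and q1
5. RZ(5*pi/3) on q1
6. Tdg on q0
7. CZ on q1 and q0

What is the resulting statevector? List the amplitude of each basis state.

The resulting statevector has amplitude exp(I*pi/6)/2 on |00>, sqrt(3)*exp(5*I*pi/6)/2 on |01>, 0 on |10>, 0 on |11>.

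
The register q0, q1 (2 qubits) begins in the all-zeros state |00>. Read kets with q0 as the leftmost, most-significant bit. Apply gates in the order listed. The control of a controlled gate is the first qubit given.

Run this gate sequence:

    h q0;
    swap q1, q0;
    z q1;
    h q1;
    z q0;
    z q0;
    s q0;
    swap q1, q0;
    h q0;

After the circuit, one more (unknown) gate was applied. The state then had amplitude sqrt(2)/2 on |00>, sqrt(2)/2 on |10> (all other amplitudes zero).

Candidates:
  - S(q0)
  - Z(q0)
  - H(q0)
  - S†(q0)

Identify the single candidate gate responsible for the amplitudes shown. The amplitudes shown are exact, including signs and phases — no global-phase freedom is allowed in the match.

The applied gate was Z(q0).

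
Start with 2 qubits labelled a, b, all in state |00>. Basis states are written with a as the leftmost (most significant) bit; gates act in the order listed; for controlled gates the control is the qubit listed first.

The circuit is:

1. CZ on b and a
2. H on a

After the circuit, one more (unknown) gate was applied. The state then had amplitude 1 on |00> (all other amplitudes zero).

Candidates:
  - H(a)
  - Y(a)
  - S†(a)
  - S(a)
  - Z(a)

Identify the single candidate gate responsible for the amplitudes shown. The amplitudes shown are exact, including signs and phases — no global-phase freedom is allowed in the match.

The unique candidate consistent with the amplitudes is H(a).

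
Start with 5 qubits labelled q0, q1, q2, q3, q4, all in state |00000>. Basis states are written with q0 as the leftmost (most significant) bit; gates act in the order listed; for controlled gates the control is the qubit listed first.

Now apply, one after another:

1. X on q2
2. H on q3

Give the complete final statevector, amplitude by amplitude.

The final amplitudes are sqrt(2)/2 on |00100>, sqrt(2)/2 on |00110>, and 0 on every other basis state.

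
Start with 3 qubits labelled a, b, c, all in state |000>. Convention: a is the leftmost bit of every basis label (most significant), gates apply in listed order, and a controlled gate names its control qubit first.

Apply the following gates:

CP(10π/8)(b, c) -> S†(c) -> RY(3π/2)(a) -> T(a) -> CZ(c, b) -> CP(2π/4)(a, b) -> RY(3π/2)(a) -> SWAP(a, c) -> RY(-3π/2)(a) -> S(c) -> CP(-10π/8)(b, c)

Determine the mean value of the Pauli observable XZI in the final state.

In the final state, XZI has expectation 1.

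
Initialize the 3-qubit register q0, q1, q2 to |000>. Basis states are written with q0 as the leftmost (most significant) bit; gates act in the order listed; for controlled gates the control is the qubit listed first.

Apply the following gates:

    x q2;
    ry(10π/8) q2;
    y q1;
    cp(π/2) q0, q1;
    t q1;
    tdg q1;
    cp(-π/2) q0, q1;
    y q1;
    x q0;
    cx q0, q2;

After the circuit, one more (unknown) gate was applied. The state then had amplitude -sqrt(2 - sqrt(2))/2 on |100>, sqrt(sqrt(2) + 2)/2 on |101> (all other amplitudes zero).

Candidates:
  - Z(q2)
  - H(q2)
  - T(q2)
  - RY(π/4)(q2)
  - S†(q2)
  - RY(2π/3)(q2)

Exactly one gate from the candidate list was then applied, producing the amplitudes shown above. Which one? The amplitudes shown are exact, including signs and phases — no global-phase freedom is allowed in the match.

The unique candidate consistent with the amplitudes is Z(q2). Key observation: the block from step 3 through step 8 cancels to the identity and can be dropped.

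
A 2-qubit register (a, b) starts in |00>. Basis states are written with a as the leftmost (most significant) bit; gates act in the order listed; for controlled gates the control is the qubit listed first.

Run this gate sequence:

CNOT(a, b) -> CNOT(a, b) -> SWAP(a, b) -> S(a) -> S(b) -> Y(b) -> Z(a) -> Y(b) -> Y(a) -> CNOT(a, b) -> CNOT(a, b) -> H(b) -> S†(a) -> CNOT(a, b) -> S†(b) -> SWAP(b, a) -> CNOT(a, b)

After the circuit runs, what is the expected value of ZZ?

The observable ZZ averages to -1.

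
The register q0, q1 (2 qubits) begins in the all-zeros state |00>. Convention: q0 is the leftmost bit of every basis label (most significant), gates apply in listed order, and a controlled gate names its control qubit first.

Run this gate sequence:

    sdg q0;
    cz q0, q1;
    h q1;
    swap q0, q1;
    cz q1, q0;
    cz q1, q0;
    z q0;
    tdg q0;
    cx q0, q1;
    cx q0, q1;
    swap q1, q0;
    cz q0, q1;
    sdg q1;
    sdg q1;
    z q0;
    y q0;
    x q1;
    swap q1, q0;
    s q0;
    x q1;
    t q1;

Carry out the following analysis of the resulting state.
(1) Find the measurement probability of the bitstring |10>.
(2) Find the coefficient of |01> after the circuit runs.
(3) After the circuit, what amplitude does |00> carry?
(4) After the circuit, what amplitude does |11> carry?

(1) A full measurement returns |10> with probability 1/2. Key observation: gates 9-10 undo each other exactly, leaving only the rest of the circuit to track.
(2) |01> carries amplitude 0 in the final state.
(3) The final state's coefficient on |00> equals sqrt(2)*exp(I*pi/4)/2.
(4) The final state's coefficient on |11> equals 0.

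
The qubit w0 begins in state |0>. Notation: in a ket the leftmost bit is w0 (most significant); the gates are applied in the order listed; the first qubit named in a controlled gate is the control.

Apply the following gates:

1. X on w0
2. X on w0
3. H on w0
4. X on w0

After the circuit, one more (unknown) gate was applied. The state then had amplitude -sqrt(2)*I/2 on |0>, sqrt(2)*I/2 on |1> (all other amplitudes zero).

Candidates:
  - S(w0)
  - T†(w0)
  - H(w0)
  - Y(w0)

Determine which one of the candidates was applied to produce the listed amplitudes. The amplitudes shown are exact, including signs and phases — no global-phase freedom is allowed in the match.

The applied gate was Y(w0). Key observation: steps 1-2 multiply out to the identity, so the circuit reduces to the remaining gates.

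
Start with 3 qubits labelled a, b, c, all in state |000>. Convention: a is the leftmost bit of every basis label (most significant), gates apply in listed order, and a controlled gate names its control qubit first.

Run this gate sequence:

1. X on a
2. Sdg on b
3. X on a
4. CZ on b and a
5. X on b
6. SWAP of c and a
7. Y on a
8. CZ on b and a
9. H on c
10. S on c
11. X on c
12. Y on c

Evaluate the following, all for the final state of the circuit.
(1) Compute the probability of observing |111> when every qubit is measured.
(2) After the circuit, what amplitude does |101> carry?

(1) A full measurement returns |111> with probability 1/2.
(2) The final state's coefficient on |101> equals 0.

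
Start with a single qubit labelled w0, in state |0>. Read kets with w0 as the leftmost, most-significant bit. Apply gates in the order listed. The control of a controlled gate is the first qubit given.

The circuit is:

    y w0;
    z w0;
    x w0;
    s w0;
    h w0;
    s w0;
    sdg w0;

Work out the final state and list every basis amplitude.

After the circuit, the state carries amplitude -sqrt(2)*I/2 on |0>, -sqrt(2)*I/2 on |1>. Key observation: the block from step 6 through step 7 cancels to the identity and can be dropped.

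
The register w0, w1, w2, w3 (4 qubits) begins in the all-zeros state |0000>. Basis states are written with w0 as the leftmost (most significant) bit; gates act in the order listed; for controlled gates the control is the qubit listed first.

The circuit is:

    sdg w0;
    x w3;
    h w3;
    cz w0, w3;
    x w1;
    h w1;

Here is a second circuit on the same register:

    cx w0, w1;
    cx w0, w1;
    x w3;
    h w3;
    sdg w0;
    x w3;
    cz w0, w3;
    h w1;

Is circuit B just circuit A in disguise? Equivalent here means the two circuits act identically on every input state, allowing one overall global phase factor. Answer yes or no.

No — the two circuits implement different unitaries, even allowing a global phase.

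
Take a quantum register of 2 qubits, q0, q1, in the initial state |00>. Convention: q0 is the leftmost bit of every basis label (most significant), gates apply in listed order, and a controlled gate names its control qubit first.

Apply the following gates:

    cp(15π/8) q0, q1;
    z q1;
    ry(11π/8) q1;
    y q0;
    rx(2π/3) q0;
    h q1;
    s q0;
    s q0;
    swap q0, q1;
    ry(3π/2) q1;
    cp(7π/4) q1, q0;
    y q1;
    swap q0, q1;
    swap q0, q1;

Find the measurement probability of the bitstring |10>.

Outcome |10> occurs with probability sqrt(sqrt(2) + 2)/8 + 1/4. Key observation: steps 13-14 multiply out to the identity, so the circuit reduces to the remaining gates.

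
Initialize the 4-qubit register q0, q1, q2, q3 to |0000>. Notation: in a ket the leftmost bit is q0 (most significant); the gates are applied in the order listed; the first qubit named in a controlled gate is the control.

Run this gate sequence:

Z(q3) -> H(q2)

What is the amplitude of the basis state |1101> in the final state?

|1101> carries amplitude 0 in the final state.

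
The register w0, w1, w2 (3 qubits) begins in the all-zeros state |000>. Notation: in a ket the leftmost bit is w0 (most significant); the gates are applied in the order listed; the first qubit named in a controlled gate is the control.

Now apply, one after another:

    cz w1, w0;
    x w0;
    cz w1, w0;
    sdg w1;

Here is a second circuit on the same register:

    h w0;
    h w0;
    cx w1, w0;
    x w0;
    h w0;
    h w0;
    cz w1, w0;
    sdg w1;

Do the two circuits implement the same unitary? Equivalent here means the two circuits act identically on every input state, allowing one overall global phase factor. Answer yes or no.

No — the two circuits implement different unitaries, even allowing a global phase.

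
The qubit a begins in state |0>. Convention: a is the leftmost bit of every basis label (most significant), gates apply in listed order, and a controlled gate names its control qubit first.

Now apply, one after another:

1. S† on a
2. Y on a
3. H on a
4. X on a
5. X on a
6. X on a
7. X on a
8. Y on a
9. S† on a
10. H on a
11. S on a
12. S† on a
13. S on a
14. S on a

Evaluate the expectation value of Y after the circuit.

The observable Y averages to -1.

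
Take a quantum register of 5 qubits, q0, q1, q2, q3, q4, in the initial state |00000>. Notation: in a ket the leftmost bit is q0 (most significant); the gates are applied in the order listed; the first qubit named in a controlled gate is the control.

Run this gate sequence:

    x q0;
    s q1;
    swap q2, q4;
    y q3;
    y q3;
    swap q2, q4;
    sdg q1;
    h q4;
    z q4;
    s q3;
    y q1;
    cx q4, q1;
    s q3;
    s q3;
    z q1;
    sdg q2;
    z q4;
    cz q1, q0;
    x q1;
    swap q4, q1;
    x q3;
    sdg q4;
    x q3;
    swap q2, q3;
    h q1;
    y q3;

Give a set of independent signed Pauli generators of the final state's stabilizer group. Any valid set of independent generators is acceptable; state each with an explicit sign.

One valid set of independent stabilizer generators is +IXIIZ, -IZIIY, -ZIIII, +IIZII, -IIIZI (any independent generating set of the same group is equally correct). Key observation: gates 2-7 undo each other exactly, leaving only the rest of the circuit to track.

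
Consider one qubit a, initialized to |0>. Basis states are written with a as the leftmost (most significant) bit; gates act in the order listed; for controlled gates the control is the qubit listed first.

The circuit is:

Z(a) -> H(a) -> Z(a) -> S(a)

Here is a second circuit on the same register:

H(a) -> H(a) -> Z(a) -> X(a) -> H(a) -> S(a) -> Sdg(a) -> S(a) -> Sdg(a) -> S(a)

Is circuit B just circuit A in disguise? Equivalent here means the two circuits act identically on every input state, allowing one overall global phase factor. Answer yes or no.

Yes, they are equivalent — the unitaries differ by at most a global phase.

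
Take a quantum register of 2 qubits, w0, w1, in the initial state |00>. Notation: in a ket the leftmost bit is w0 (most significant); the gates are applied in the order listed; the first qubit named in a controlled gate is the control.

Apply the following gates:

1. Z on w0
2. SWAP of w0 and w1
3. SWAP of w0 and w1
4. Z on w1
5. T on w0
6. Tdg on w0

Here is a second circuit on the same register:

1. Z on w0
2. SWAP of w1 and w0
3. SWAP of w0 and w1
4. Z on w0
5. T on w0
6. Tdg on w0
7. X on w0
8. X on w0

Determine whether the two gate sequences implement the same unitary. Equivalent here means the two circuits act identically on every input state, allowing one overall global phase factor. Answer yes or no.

No, they are not equivalent — no single phase factor reconciles the two unitaries.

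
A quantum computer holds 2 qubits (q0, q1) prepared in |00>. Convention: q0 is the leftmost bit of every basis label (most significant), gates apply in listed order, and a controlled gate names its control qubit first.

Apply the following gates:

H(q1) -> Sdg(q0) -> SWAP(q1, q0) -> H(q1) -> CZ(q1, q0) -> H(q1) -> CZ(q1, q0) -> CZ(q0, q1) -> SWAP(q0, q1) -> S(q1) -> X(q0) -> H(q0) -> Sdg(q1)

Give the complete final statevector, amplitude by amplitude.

The resulting statevector has amplitude 1/2 on |00>, 1/2 on |01>, -1/2 on |10>, 1/2 on |11>.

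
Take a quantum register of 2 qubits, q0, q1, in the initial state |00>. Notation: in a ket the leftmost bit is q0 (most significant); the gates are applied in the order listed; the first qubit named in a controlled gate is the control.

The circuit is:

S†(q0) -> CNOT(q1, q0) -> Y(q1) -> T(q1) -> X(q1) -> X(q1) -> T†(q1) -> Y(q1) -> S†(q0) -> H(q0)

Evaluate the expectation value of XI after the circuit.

The observable XI averages to 1. Key observation: the block from step 3 through step 8 cancels to the identity and can be dropped.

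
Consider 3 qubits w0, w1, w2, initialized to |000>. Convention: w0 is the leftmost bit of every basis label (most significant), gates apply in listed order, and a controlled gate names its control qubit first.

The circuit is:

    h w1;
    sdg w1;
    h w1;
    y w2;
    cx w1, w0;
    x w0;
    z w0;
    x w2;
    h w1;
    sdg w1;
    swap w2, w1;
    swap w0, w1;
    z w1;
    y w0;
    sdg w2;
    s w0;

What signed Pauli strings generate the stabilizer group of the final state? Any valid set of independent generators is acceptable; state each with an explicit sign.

The final state is stabilized by the group generated by -IYZ, +IZX, -ZII; other independent generating sets are equally valid.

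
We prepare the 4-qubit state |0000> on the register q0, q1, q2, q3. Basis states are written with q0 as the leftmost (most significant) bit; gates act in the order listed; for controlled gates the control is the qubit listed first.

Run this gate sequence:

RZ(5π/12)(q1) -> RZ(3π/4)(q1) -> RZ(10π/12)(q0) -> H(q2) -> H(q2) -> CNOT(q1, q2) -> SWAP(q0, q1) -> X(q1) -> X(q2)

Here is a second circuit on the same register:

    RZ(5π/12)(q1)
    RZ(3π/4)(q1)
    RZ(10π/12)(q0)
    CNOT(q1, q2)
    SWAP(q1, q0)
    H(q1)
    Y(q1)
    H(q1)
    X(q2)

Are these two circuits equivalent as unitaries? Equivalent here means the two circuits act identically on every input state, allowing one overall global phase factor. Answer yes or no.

No — the two circuits implement different unitaries, even allowing a global phase.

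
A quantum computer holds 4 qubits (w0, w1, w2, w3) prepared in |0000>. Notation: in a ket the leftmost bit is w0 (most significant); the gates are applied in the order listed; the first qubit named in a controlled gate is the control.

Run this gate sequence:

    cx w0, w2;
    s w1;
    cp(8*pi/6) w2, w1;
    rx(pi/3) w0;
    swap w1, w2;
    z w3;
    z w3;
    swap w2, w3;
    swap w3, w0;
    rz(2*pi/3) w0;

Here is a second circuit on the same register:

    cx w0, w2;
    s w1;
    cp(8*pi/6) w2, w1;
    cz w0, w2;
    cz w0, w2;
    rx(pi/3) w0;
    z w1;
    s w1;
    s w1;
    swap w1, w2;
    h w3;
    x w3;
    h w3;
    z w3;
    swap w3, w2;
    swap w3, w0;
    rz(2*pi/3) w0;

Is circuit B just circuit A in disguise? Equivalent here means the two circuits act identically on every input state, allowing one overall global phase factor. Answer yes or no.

Yes, they are equivalent — the unitaries differ by at most a global phase.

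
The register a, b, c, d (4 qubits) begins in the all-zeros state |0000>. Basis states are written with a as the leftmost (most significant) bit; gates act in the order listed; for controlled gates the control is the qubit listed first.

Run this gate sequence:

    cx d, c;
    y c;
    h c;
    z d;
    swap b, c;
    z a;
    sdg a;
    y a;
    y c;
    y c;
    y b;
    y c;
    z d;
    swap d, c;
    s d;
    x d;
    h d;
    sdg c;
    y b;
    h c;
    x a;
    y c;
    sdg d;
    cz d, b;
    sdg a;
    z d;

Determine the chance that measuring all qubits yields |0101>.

A full measurement returns |0101> with probability 1/8.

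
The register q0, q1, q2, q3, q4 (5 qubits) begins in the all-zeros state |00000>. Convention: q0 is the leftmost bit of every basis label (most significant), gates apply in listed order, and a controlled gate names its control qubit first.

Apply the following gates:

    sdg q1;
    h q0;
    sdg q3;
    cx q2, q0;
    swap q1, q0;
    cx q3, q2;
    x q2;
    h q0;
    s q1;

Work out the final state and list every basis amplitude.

After the circuit, the state carries amplitude 1/2 on |00100>, I/2 on |01100>, 1/2 on |10100>, I/2 on |11100>, and 0 on every other basis state.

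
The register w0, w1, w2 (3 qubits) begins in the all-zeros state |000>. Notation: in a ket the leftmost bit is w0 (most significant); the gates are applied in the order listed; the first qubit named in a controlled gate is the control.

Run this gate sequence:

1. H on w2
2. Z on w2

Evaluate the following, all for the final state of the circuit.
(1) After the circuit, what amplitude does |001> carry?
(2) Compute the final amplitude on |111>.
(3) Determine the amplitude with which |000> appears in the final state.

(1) |001> carries amplitude -sqrt(2)/2 in the final state.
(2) The amplitude on |111> is 0.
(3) |000> carries amplitude sqrt(2)/2 in the final state.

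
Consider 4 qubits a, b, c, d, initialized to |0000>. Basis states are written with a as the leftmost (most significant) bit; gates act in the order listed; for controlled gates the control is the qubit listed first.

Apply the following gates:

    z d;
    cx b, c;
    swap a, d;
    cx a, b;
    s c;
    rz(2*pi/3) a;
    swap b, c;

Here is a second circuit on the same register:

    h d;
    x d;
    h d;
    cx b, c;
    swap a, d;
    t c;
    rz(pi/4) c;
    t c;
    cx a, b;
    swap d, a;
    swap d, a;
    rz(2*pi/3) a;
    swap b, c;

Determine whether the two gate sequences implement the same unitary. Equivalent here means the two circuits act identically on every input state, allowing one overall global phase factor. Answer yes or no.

No — the two circuits implement different unitaries, even allowing a global phase.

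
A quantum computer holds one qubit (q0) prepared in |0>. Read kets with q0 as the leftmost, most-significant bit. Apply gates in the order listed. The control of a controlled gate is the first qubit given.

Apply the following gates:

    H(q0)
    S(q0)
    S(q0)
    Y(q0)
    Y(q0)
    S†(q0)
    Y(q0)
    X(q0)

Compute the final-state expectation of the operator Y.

In the final state, Y has expectation -1. Key observation: steps 3-6 multiply out to the identity, so the circuit reduces to the remaining gates.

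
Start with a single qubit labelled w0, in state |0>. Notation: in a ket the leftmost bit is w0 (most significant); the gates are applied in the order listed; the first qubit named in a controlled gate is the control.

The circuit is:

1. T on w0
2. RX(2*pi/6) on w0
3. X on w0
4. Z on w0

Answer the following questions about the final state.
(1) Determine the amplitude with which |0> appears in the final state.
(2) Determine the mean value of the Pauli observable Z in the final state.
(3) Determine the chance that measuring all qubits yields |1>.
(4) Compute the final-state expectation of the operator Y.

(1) The final state's coefficient on |0> equals -I/2.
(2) The expectation value of Z is -1/2.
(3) A full measurement returns |1> with probability 3/4.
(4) The expectation value of Y is -sqrt(3)/2.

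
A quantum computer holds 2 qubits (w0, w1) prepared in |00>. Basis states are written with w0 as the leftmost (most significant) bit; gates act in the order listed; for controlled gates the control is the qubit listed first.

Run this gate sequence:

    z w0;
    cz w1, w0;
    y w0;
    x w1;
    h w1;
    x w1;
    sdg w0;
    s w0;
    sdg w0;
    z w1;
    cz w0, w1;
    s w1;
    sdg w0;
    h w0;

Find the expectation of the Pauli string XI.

In the final state, XI has expectation -1. Key observation: gates 8-9 undo each other exactly, leaving only the rest of the circuit to track.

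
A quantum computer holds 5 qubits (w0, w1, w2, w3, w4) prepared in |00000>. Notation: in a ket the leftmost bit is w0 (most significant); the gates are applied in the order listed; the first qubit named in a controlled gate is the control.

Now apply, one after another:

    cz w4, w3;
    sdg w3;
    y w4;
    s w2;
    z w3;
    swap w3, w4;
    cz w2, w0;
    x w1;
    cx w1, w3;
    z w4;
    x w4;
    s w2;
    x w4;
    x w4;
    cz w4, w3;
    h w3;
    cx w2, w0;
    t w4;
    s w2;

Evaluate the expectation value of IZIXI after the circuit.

The expectation value of IZIXI is -1.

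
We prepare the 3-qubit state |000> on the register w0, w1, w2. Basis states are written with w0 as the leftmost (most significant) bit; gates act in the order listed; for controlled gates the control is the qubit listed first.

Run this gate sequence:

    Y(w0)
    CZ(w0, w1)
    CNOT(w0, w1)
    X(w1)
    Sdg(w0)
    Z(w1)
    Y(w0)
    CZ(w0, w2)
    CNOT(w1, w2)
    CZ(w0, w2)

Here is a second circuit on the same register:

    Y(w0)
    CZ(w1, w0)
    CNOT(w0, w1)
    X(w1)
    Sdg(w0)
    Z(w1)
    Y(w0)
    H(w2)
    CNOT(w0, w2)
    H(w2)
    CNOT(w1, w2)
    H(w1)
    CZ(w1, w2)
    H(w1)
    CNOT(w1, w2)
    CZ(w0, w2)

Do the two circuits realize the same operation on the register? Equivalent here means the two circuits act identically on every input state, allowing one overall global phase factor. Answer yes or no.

No, they are not equivalent — no single phase factor reconciles the two unitaries.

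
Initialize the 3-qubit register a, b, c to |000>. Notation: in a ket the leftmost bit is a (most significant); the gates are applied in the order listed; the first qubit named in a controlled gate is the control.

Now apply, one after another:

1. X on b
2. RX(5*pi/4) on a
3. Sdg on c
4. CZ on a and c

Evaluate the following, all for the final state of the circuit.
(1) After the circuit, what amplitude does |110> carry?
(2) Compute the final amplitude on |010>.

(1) The final state's coefficient on |110> equals -I*sqrt(sqrt(2) + 2)/2.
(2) The amplitude on |010> is -sqrt(2 - sqrt(2))/2.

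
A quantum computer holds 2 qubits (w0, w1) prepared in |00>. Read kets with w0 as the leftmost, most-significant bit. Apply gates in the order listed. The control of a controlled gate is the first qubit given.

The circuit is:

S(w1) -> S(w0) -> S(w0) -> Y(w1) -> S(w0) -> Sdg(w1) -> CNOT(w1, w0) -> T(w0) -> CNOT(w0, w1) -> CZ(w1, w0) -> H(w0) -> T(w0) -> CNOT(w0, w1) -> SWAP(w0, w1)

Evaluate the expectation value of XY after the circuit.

In the final state, XY has expectation -sqrt(2)/2.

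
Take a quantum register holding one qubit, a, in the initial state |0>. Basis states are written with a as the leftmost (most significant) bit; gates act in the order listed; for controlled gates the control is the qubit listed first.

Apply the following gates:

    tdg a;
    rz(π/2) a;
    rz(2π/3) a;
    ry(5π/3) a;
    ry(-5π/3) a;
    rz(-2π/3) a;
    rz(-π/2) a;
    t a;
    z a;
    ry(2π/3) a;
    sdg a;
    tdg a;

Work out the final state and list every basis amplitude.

The final amplitudes are 1/2 on |0>, -sqrt(3)*exp(I*pi/4)/2 on |1>. Key observation: the block from step 1 through step 8 cancels to the identity and can be dropped.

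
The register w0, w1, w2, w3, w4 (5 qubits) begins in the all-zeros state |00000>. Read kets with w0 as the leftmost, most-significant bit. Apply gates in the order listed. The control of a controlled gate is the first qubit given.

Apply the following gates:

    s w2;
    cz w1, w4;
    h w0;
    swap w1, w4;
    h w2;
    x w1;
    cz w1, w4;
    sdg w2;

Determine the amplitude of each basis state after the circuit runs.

The final amplitudes are 1/2 on |01000>, -I/2 on |01100>, 1/2 on |11000>, -I/2 on |11100>, and 0 on every other basis state.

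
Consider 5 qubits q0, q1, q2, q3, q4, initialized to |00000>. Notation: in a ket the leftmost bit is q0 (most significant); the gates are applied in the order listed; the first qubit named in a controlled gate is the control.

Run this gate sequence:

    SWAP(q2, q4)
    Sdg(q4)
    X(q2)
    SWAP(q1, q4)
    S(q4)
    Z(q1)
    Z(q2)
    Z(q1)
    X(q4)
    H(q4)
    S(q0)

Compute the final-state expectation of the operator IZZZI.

In the final state, IZZZI has expectation -1.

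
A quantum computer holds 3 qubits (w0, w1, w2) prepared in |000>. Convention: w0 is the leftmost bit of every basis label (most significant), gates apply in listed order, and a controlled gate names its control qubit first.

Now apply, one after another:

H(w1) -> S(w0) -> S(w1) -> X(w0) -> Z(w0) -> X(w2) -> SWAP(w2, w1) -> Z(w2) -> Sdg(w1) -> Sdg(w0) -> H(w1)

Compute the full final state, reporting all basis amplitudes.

The final amplitudes are 0 on |000>, 0 on |001>, 0 on |010>, 0 on |011>, 1/2 on |100>, -I/2 on |101>, -1/2 on |110>, I/2 on |111>.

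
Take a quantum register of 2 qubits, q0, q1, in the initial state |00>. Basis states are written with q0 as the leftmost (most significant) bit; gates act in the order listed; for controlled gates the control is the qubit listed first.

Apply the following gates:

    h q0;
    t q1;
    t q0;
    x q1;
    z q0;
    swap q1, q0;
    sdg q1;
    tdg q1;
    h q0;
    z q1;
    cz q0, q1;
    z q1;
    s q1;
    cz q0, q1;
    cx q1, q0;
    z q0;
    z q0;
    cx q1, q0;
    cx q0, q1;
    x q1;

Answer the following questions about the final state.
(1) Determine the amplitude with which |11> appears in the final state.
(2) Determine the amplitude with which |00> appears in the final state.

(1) The amplitude on |11> is 1/2. Key observation: gates 15-18 undo each other exactly, leaving only the rest of the circuit to track.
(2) |00> carries amplitude -1/2 in the final state.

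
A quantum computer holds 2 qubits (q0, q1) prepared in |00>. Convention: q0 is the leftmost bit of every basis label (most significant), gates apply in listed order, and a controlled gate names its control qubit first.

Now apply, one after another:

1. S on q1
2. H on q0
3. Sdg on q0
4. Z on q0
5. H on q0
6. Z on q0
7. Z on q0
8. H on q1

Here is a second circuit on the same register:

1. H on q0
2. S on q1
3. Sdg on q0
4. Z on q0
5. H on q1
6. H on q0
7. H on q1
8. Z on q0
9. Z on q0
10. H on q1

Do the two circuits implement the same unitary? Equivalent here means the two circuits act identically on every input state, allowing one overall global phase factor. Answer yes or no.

Yes, they are equivalent — the unitaries differ by at most a global phase.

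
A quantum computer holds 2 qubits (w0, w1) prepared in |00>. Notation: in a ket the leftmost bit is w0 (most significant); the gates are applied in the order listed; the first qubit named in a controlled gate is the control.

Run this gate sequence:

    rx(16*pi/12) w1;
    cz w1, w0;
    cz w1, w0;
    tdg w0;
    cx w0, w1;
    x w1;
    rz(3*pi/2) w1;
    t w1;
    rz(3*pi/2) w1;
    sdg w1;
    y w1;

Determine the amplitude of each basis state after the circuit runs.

The resulting statevector has amplitude -exp(3*I*pi/4)/2 on |00>, sqrt(3)*I/2 on |01>, 0 on |10>, 0 on |11>. Key observation: steps 2-3 multiply out to the identity, so the circuit reduces to the remaining gates.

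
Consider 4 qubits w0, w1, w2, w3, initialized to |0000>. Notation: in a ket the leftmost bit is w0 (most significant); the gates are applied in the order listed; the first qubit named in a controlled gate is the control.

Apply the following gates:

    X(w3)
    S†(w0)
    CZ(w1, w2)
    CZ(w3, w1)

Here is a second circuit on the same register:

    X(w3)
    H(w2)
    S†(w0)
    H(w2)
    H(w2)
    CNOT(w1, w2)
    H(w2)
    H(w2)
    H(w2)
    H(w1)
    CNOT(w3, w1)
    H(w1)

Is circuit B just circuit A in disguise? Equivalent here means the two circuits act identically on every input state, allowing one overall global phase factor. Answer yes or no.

Yes — the two circuits implement the same unitary up to a global phase.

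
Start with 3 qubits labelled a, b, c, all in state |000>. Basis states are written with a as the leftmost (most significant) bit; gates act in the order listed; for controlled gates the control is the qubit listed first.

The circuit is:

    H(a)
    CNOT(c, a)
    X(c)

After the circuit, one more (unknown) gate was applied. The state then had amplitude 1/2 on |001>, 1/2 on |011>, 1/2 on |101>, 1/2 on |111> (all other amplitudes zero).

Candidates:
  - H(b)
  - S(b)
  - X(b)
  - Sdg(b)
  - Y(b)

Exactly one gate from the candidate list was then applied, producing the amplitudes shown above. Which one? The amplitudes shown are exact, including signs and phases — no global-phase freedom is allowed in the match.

It was H(b) that produced the state shown.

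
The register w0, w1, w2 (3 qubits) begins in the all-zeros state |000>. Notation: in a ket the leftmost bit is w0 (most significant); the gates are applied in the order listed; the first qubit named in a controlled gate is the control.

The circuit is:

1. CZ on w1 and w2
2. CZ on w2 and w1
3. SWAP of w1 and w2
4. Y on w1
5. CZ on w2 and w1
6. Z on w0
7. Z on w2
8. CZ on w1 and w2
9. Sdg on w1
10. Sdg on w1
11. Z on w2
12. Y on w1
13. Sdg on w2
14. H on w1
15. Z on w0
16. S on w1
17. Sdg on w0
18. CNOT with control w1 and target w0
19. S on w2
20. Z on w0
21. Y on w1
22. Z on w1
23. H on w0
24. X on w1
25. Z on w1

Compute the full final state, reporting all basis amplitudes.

After the circuit, the state carries amplitude I/2 on |000>, 0 on |001>, -1/2 on |010>, 0 on |011>, I/2 on |100>, 0 on |101>, 1/2 on |110>, 0 on |111>.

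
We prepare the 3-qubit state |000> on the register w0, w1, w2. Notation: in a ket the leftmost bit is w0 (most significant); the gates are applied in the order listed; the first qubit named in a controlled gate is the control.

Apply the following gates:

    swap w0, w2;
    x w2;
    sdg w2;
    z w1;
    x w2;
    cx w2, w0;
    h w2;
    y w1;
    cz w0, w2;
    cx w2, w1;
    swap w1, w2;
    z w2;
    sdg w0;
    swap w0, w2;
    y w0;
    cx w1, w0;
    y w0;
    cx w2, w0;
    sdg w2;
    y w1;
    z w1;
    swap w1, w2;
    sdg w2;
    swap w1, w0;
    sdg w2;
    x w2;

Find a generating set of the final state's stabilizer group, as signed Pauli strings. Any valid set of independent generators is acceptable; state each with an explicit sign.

One valid set of independent stabilizer generators is -IIX, +ZII, -IZI (any independent generating set of the same group is equally correct).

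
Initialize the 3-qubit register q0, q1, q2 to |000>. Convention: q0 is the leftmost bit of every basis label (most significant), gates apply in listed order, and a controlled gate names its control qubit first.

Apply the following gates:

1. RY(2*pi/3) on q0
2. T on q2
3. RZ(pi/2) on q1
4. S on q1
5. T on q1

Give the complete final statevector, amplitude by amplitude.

The final amplitudes are -exp(3*I*pi/4)/2 on |000>, -sqrt(3)*exp(3*I*pi/4)/2 on |100>, and 0 on every other basis state.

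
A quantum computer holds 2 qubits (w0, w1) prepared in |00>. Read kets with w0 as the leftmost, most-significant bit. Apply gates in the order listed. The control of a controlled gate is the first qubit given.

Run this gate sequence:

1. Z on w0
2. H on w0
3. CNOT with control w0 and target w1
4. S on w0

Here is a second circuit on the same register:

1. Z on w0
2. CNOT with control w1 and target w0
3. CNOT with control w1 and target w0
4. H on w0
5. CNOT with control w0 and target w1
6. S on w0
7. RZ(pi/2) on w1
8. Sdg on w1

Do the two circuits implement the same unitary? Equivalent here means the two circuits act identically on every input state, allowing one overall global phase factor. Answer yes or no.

Yes, they are equivalent — the unitaries differ by at most a global phase.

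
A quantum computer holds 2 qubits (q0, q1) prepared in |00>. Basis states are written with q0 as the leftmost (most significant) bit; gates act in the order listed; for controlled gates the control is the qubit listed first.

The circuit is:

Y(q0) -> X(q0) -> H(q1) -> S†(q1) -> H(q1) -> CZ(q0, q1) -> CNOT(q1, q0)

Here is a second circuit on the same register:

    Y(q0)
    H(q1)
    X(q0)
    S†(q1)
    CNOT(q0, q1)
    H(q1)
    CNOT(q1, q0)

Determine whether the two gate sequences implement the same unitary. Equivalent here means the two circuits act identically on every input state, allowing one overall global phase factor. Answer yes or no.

Yes: on every input state the two circuits agree up to one overall phase factor.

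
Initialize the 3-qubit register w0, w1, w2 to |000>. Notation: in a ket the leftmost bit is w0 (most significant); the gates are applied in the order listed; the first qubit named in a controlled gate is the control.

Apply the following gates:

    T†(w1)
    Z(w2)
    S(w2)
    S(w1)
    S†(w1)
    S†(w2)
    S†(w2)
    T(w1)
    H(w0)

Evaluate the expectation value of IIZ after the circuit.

The expectation value of IIZ is 1. Key observation: steps 3-6 multiply out to the identity, so the circuit reduces to the remaining gates.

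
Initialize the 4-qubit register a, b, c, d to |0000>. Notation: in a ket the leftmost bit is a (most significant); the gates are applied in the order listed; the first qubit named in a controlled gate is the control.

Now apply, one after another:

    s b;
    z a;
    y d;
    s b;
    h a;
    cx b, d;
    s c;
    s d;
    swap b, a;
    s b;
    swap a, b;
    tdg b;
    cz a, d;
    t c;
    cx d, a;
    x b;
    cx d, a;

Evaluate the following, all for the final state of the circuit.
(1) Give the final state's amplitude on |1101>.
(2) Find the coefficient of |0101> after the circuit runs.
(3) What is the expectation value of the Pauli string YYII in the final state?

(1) The amplitude on |1101> is sqrt(2)*I/2.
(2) |0101> carries amplitude -sqrt(2)/2 in the final state.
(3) The observable YYII averages to 0.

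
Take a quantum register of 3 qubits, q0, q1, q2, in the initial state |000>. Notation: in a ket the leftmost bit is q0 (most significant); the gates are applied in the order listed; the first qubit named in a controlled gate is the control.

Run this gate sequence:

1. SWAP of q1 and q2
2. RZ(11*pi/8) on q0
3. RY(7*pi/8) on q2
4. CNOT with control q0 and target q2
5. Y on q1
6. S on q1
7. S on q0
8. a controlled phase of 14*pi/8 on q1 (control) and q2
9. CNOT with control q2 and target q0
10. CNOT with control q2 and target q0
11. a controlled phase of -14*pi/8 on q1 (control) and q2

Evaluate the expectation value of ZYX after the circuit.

The observable ZYX averages to 0.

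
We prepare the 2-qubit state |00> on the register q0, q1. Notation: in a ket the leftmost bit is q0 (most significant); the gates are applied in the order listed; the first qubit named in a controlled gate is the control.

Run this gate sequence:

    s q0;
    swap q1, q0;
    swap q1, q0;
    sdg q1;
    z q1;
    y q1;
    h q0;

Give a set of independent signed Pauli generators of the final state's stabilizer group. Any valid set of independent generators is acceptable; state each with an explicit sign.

The final state is stabilized by the group generated by +XI, -IZ; other independent generating sets are equally valid.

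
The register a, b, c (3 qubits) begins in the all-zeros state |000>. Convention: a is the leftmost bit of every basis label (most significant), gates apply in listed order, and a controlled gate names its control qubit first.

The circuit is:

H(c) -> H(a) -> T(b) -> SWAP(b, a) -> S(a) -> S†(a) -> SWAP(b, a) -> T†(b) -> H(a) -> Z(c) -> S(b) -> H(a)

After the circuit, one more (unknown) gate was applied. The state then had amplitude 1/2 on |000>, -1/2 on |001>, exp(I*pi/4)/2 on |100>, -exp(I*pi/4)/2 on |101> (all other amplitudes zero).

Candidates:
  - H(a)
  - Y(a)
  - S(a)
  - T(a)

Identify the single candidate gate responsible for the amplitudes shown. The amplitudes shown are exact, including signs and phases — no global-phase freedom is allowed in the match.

The unique candidate consistent with the amplitudes is T(a). Key observation: steps 2-9 multiply out to the identity, so the circuit reduces to the remaining gates.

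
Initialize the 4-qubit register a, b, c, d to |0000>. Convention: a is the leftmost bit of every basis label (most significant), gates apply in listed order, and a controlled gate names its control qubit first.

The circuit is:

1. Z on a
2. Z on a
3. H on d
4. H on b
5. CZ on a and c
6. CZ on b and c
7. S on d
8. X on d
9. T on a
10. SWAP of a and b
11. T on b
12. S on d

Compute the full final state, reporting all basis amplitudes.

The resulting statevector has amplitude I/2 on |0000>, I/2 on |0001>, I/2 on |1000>, I/2 on |1001>, and 0 on every other basis state.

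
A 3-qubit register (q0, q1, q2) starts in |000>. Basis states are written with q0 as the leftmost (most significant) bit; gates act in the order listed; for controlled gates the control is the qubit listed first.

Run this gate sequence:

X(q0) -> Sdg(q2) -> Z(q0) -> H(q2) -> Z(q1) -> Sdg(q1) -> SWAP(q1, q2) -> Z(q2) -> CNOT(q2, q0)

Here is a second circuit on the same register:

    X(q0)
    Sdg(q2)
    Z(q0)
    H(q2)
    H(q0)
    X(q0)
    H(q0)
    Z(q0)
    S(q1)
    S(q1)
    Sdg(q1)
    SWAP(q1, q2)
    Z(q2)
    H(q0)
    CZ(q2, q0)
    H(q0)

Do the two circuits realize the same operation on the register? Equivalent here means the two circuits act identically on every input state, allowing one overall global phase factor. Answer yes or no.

Yes, they are equivalent — the unitaries differ by at most a global phase.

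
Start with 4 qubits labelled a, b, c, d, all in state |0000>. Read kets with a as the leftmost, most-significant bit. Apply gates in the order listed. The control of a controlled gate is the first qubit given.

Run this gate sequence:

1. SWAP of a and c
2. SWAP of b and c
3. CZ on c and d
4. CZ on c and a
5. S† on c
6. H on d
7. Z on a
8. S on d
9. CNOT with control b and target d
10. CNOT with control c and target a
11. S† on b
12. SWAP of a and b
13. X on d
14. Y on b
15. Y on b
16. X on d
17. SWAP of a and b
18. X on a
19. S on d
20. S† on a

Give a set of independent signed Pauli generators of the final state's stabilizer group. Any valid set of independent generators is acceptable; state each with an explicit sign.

The stabilizer group can be generated by -IIIX, -ZIII, +IZII, +IIZI, among other valid generating sets.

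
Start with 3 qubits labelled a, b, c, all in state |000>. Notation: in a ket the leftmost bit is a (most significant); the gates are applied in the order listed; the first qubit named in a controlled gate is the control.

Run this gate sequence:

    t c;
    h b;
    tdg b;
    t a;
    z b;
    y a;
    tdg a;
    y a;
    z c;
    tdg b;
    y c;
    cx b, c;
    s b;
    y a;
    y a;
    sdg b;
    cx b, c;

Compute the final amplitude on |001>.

|001> carries amplitude sqrt(2)*exp(I*pi/4)/2 in the final state. Key observation: the block from step 12 through step 17 cancels to the identity and can be dropped.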